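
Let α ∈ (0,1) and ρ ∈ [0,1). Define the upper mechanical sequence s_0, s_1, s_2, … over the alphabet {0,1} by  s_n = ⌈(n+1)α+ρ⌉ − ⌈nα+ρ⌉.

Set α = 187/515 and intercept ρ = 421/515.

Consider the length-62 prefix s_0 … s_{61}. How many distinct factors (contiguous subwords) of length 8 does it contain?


t_n = ⌈(n·187+421)/515⌉ for n = 0 … 62:
  n=0…9: ⌈421/515⌉=1 ⌈608/515⌉=2 ⌈795/515⌉=2 ⌈982/515⌉=2 ⌈1169/515⌉=3 ⌈1356/515⌉=3 ⌈1543/515⌉=3 ⌈1730/515⌉=4 ⌈1917/515⌉=4 ⌈2104/515⌉=5
  n=10…19: ⌈2291/515⌉=5 ⌈2478/515⌉=5 ⌈2665/515⌉=6 ⌈2852/515⌉=6 ⌈3039/515⌉=6 ⌈3226/515⌉=7 ⌈3413/515⌉=7 ⌈3600/515⌉=7 ⌈3787/515⌉=8 ⌈3974/515⌉=8
  n=20…29: ⌈4161/515⌉=9 ⌈4348/515⌉=9 ⌈4535/515⌉=9 ⌈4722/515⌉=10 ⌈4909/515⌉=10 ⌈5096/515⌉=10 ⌈5283/515⌉=11 ⌈5470/515⌉=11 ⌈5657/515⌉=11 ⌈5844/515⌉=12
  n=30…39: ⌈6031/515⌉=12 ⌈6218/515⌉=13 ⌈6405/515⌉=13 ⌈6592/515⌉=13 ⌈6779/515⌉=14 ⌈6966/515⌉=14 ⌈7153/515⌉=14 ⌈7340/515⌉=15 ⌈7527/515⌉=15 ⌈7714/515⌉=15
  n=40…49: ⌈7901/515⌉=16 ⌈8088/515⌉=16 ⌈8275/515⌉=17 ⌈8462/515⌉=17 ⌈8649/515⌉=17 ⌈8836/515⌉=18 ⌈9023/515⌉=18 ⌈9210/515⌉=18 ⌈9397/515⌉=19 ⌈9584/515⌉=19
  n=50…59: ⌈9771/515⌉=19 ⌈9958/515⌉=20 ⌈10145/515⌉=20 ⌈10332/515⌉=21 ⌈10519/515⌉=21 ⌈10706/515⌉=21 ⌈10893/515⌉=22 ⌈11080/515⌉=22 ⌈11267/515⌉=22 ⌈11454/515⌉=23
  n=60…62: ⌈11641/515⌉=23 ⌈11828/515⌉=23 ⌈12015/515⌉=24
s_n = t_(n+1) − t_n for n = 0 … 61 gives
prefix = 10010010100100100101001001001010010010010100100100101001001001
slide a length-8 window over [0..7] … [54..61] (55 windows); first occurrence of each distinct factor:
  [  0..  7] 10010010
  [  1..  8] 00100101
  [  2..  9] 01001010
  [  3.. 10] 10010100
  [  4.. 11] 00101001
  [  5.. 12] 01010010
  [  6.. 13] 10100100
  [  7.. 14] 01001001
  [  9.. 16] 00100100
  (the other 46 windows repeat one of these)
distinct factors: {00100100, 00100101, 00101001, 01001001, 01001010, 01010010, 10010010, 10010100, 10100100}
count = 9  (Sturmian bound for length 8 is 9)

9


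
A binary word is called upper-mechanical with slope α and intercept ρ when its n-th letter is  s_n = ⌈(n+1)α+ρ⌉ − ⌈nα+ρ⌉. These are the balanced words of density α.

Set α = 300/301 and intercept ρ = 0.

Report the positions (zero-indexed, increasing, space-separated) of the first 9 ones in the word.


0 1 2 3 4 5 6 7 8

n=0: ⌈300/301⌉−⌈0/301⌉ = 1−0 = 1  ← one
n=1: ⌈600/301⌉−⌈300/301⌉ = 2−1 = 1  ← one
n=2: ⌈900/301⌉−⌈600/301⌉ = 3−2 = 1  ← one
n=3: ⌈1200/301⌉−⌈900/301⌉ = 4−3 = 1  ← one
n=4: ⌈1500/301⌉−⌈1200/301⌉ = 5−4 = 1  ← one
n=5: ⌈1800/301⌉−⌈1500/301⌉ = 6−5 = 1  ← one
n=6: ⌈2100/301⌉−⌈1800/301⌉ = 7−6 = 1  ← one
n=7: ⌈2400/301⌉−⌈2100/301⌉ = 8−7 = 1  ← one
n=8: ⌈2700/301⌉−⌈2400/301⌉ = 9−8 = 1  ← one
positions of the first 9 ones: 0 1 2 3 4 5 6 7 8


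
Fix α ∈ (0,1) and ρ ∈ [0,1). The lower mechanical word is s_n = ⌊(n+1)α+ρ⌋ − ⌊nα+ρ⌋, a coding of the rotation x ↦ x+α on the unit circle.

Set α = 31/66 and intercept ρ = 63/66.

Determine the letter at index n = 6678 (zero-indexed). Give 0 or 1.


1

(n+1)α + ρ = (6679·31 + 63) / 66 = 207112/66
nα + ρ     = (6678·31 + 63) / 66 = 207081/66
⌊207112/66⌋ = 3138,  ⌊207081/66⌋ = 3137
s_{6678} = 3138 − 3137 = 1


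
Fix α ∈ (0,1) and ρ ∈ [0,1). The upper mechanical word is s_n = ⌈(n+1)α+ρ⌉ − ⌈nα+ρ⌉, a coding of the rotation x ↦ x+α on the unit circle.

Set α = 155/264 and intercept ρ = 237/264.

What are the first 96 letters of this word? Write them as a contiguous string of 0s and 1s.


110101101010110101101010110101101011010101101011010110101011010110101011010110101101010110101101

n=0: ⌈(1·155+237)/264⌉ − ⌈(0·155+237)/264⌉ = ⌈392/264⌉ − ⌈237/264⌉ = 2 − 1 = 1
n=1: ⌈(2·155+237)/264⌉ − ⌈(1·155+237)/264⌉ = ⌈547/264⌉ − ⌈392/264⌉ = 3 − 2 = 1
n=2: ⌈(3·155+237)/264⌉ − ⌈(2·155+237)/264⌉ = ⌈702/264⌉ − ⌈547/264⌉ = 3 − 3 = 0
n=3: ⌈(4·155+237)/264⌉ − ⌈(3·155+237)/264⌉ = ⌈857/264⌉ − ⌈702/264⌉ = 4 − 3 = 1
n=4: ⌈(5·155+237)/264⌉ − ⌈(4·155+237)/264⌉ = ⌈1012/264⌉ − ⌈857/264⌉ = 4 − 4 = 0
n=5: ⌈(6·155+237)/264⌉ − ⌈(5·155+237)/264⌉ = ⌈1167/264⌉ − ⌈1012/264⌉ = 5 − 4 = 1
n=6: ⌈(7·155+237)/264⌉ − ⌈(6·155+237)/264⌉ = ⌈1322/264⌉ − ⌈1167/264⌉ = 6 − 5 = 1
n=7: ⌈(8·155+237)/264⌉ − ⌈(7·155+237)/264⌉ = ⌈1477/264⌉ − ⌈1322/264⌉ = 6 − 6 = 0
n=8: ⌈(9·155+237)/264⌉ − ⌈(8·155+237)/264⌉ = ⌈1632/264⌉ − ⌈1477/264⌉ = 7 − 6 = 1
n=9: ⌈(10·155+237)/264⌉ − ⌈(9·155+237)/264⌉ = ⌈1787/264⌉ − ⌈1632/264⌉ = 7 − 7 = 0
n=10: ⌈(11·155+237)/264⌉ − ⌈(10·155+237)/264⌉ = ⌈1942/264⌉ − ⌈1787/264⌉ = 8 − 7 = 1
n=11: ⌈(12·155+237)/264⌉ − ⌈(11·155+237)/264⌉ = ⌈2097/264⌉ − ⌈1942/264⌉ = 8 − 8 = 0
n=12: ⌈(13·155+237)/264⌉ − ⌈(12·155+237)/264⌉ = ⌈2252/264⌉ − ⌈2097/264⌉ = 9 − 8 = 1
n=13: ⌈(14·155+237)/264⌉ − ⌈(13·155+237)/264⌉ = ⌈2407/264⌉ − ⌈2252/264⌉ = 10 − 9 = 1
n=14: ⌈(15·155+237)/264⌉ − ⌈(14·155+237)/264⌉ = ⌈2562/264⌉ − ⌈2407/264⌉ = 10 − 10 = 0
n=15: ⌈(16·155+237)/264⌉ − ⌈(15·155+237)/264⌉ = ⌈2717/264⌉ − ⌈2562/264⌉ = 11 − 10 = 1
n=16: ⌈(17·155+237)/264⌉ − ⌈(16·155+237)/264⌉ = ⌈2872/264⌉ − ⌈2717/264⌉ = 11 − 11 = 0
n=17: ⌈(18·155+237)/264⌉ − ⌈(17·155+237)/264⌉ = ⌈3027/264⌉ − ⌈2872/264⌉ = 12 − 11 = 1
n=18: ⌈(19·155+237)/264⌉ − ⌈(18·155+237)/264⌉ = ⌈3182/264⌉ − ⌈3027/264⌉ = 13 − 12 = 1
n=19: ⌈(20·155+237)/264⌉ − ⌈(19·155+237)/264⌉ = ⌈3337/264⌉ − ⌈3182/264⌉ = 13 − 13 = 0
n=20: ⌈(21·155+237)/264⌉ − ⌈(20·155+237)/264⌉ = ⌈3492/264⌉ − ⌈3337/264⌉ = 14 − 13 = 1
n=21: ⌈(22·155+237)/264⌉ − ⌈(21·155+237)/264⌉ = ⌈3647/264⌉ − ⌈3492/264⌉ = 14 − 14 = 0
n=22: ⌈(23·155+237)/264⌉ − ⌈(22·155+237)/264⌉ = ⌈3802/264⌉ − ⌈3647/264⌉ = 15 − 14 = 1
n=23: ⌈(24·155+237)/264⌉ − ⌈(23·155+237)/264⌉ = ⌈3957/264⌉ − ⌈3802/264⌉ = 15 − 15 = 0
n=24: ⌈(25·155+237)/264⌉ − ⌈(24·155+237)/264⌉ = ⌈4112/264⌉ − ⌈3957/264⌉ = 16 − 15 = 1
n=25: ⌈(26·155+237)/264⌉ − ⌈(25·155+237)/264⌉ = ⌈4267/264⌉ − ⌈4112/264⌉ = 17 − 16 = 1
n=26: ⌈(27·155+237)/264⌉ − ⌈(26·155+237)/264⌉ = ⌈4422/264⌉ − ⌈4267/264⌉ = 17 − 17 = 0
n=27: ⌈(28·155+237)/264⌉ − ⌈(27·155+237)/264⌉ = ⌈4577/264⌉ − ⌈4422/264⌉ = 18 − 17 = 1
n=28: ⌈(29·155+237)/264⌉ − ⌈(28·155+237)/264⌉ = ⌈4732/264⌉ − ⌈4577/264⌉ = 18 − 18 = 0
n=29: ⌈(30·155+237)/264⌉ − ⌈(29·155+237)/264⌉ = ⌈4887/264⌉ − ⌈4732/264⌉ = 19 − 18 = 1
n=30: ⌈(31·155+237)/264⌉ − ⌈(30·155+237)/264⌉ = ⌈5042/264⌉ − ⌈4887/264⌉ = 20 − 19 = 1
n=31: ⌈(32·155+237)/264⌉ − ⌈(31·155+237)/264⌉ = ⌈5197/264⌉ − ⌈5042/264⌉ = 20 − 20 = 0
n=32: ⌈(33·155+237)/264⌉ − ⌈(32·155+237)/264⌉ = ⌈5352/264⌉ − ⌈5197/264⌉ = 21 − 20 = 1
n=33: ⌈(34·155+237)/264⌉ − ⌈(33·155+237)/264⌉ = ⌈5507/264⌉ − ⌈5352/264⌉ = 21 − 21 = 0
n=34: ⌈(35·155+237)/264⌉ − ⌈(34·155+237)/264⌉ = ⌈5662/264⌉ − ⌈5507/264⌉ = 22 − 21 = 1
n=35: ⌈(36·155+237)/264⌉ − ⌈(35·155+237)/264⌉ = ⌈5817/264⌉ − ⌈5662/264⌉ = 23 − 22 = 1
n=36: ⌈(37·155+237)/264⌉ − ⌈(36·155+237)/264⌉ = ⌈5972/264⌉ − ⌈5817/264⌉ = 23 − 23 = 0
n=37: ⌈(38·155+237)/264⌉ − ⌈(37·155+237)/264⌉ = ⌈6127/264⌉ − ⌈5972/264⌉ = 24 − 23 = 1
n=38: ⌈(39·155+237)/264⌉ − ⌈(38·155+237)/264⌉ = ⌈6282/264⌉ − ⌈6127/264⌉ = 24 − 24 = 0
n=39: ⌈(40·155+237)/264⌉ − ⌈(39·155+237)/264⌉ = ⌈6437/264⌉ − ⌈6282/264⌉ = 25 − 24 = 1
n=40: ⌈(41·155+237)/264⌉ − ⌈(40·155+237)/264⌉ = ⌈6592/264⌉ − ⌈6437/264⌉ = 25 − 25 = 0
n=41: ⌈(42·155+237)/264⌉ − ⌈(41·155+237)/264⌉ = ⌈6747/264⌉ − ⌈6592/264⌉ = 26 − 25 = 1
n=42: ⌈(43·155+237)/264⌉ − ⌈(42·155+237)/264⌉ = ⌈6902/264⌉ − ⌈6747/264⌉ = 27 − 26 = 1
n=43: ⌈(44·155+237)/264⌉ − ⌈(43·155+237)/264⌉ = ⌈7057/264⌉ − ⌈6902/264⌉ = 27 − 27 = 0
n=44: ⌈(45·155+237)/264⌉ − ⌈(44·155+237)/264⌉ = ⌈7212/264⌉ − ⌈7057/264⌉ = 28 − 27 = 1
n=45: ⌈(46·155+237)/264⌉ − ⌈(45·155+237)/264⌉ = ⌈7367/264⌉ − ⌈7212/264⌉ = 28 − 28 = 0
n=46: ⌈(47·155+237)/264⌉ − ⌈(46·155+237)/264⌉ = ⌈7522/264⌉ − ⌈7367/264⌉ = 29 − 28 = 1
n=47: ⌈(48·155+237)/264⌉ − ⌈(47·155+237)/264⌉ = ⌈7677/264⌉ − ⌈7522/264⌉ = 30 − 29 = 1
n=48: ⌈(49·155+237)/264⌉ − ⌈(48·155+237)/264⌉ = ⌈7832/264⌉ − ⌈7677/264⌉ = 30 − 30 = 0
n=49: ⌈(50·155+237)/264⌉ − ⌈(49·155+237)/264⌉ = ⌈7987/264⌉ − ⌈7832/264⌉ = 31 − 30 = 1
n=50: ⌈(51·155+237)/264⌉ − ⌈(50·155+237)/264⌉ = ⌈8142/264⌉ − ⌈7987/264⌉ = 31 − 31 = 0
n=51: ⌈(52·155+237)/264⌉ − ⌈(51·155+237)/264⌉ = ⌈8297/264⌉ − ⌈8142/264⌉ = 32 − 31 = 1
n=52: ⌈(53·155+237)/264⌉ − ⌈(52·155+237)/264⌉ = ⌈8452/264⌉ − ⌈8297/264⌉ = 33 − 32 = 1
n=53: ⌈(54·155+237)/264⌉ − ⌈(53·155+237)/264⌉ = ⌈8607/264⌉ − ⌈8452/264⌉ = 33 − 33 = 0
n=54: ⌈(55·155+237)/264⌉ − ⌈(54·155+237)/264⌉ = ⌈8762/264⌉ − ⌈8607/264⌉ = 34 − 33 = 1
n=55: ⌈(56·155+237)/264⌉ − ⌈(55·155+237)/264⌉ = ⌈8917/264⌉ − ⌈8762/264⌉ = 34 − 34 = 0
n=56: ⌈(57·155+237)/264⌉ − ⌈(56·155+237)/264⌉ = ⌈9072/264⌉ − ⌈8917/264⌉ = 35 − 34 = 1
n=57: ⌈(58·155+237)/264⌉ − ⌈(57·155+237)/264⌉ = ⌈9227/264⌉ − ⌈9072/264⌉ = 35 − 35 = 0
n=58: ⌈(59·155+237)/264⌉ − ⌈(58·155+237)/264⌉ = ⌈9382/264⌉ − ⌈9227/264⌉ = 36 − 35 = 1
n=59: ⌈(60·155+237)/264⌉ − ⌈(59·155+237)/264⌉ = ⌈9537/264⌉ − ⌈9382/264⌉ = 37 − 36 = 1
n=60: ⌈(61·155+237)/264⌉ − ⌈(60·155+237)/264⌉ = ⌈9692/264⌉ − ⌈9537/264⌉ = 37 − 37 = 0
n=61: ⌈(62·155+237)/264⌉ − ⌈(61·155+237)/264⌉ = ⌈9847/264⌉ − ⌈9692/264⌉ = 38 − 37 = 1
n=62: ⌈(63·155+237)/264⌉ − ⌈(62·155+237)/264⌉ = ⌈10002/264⌉ − ⌈9847/264⌉ = 38 − 38 = 0
n=63: ⌈(64·155+237)/264⌉ − ⌈(63·155+237)/264⌉ = ⌈10157/264⌉ − ⌈10002/264⌉ = 39 − 38 = 1
n=64: ⌈(65·155+237)/264⌉ − ⌈(64·155+237)/264⌉ = ⌈10312/264⌉ − ⌈10157/264⌉ = 40 − 39 = 1
n=65: ⌈(66·155+237)/264⌉ − ⌈(65·155+237)/264⌉ = ⌈10467/264⌉ − ⌈10312/264⌉ = 40 − 40 = 0
n=66: ⌈(67·155+237)/264⌉ − ⌈(66·155+237)/264⌉ = ⌈10622/264⌉ − ⌈10467/264⌉ = 41 − 40 = 1
n=67: ⌈(68·155+237)/264⌉ − ⌈(67·155+237)/264⌉ = ⌈10777/264⌉ − ⌈10622/264⌉ = 41 − 41 = 0
n=68: ⌈(69·155+237)/264⌉ − ⌈(68·155+237)/264⌉ = ⌈10932/264⌉ − ⌈10777/264⌉ = 42 − 41 = 1
n=69: ⌈(70·155+237)/264⌉ − ⌈(69·155+237)/264⌉ = ⌈11087/264⌉ − ⌈10932/264⌉ = 42 − 42 = 0
n=70: ⌈(71·155+237)/264⌉ − ⌈(70·155+237)/264⌉ = ⌈11242/264⌉ − ⌈11087/264⌉ = 43 − 42 = 1
n=71: ⌈(72·155+237)/264⌉ − ⌈(71·155+237)/264⌉ = ⌈11397/264⌉ − ⌈11242/264⌉ = 44 − 43 = 1
n=72: ⌈(73·155+237)/264⌉ − ⌈(72·155+237)/264⌉ = ⌈11552/264⌉ − ⌈11397/264⌉ = 44 − 44 = 0
n=73: ⌈(74·155+237)/264⌉ − ⌈(73·155+237)/264⌉ = ⌈11707/264⌉ − ⌈11552/264⌉ = 45 − 44 = 1
n=74: ⌈(75·155+237)/264⌉ − ⌈(74·155+237)/264⌉ = ⌈11862/264⌉ − ⌈11707/264⌉ = 45 − 45 = 0
n=75: ⌈(76·155+237)/264⌉ − ⌈(75·155+237)/264⌉ = ⌈12017/264⌉ − ⌈11862/264⌉ = 46 − 45 = 1
n=76: ⌈(77·155+237)/264⌉ − ⌈(76·155+237)/264⌉ = ⌈12172/264⌉ − ⌈12017/264⌉ = 47 − 46 = 1
n=77: ⌈(78·155+237)/264⌉ − ⌈(77·155+237)/264⌉ = ⌈12327/264⌉ − ⌈12172/264⌉ = 47 − 47 = 0
n=78: ⌈(79·155+237)/264⌉ − ⌈(78·155+237)/264⌉ = ⌈12482/264⌉ − ⌈12327/264⌉ = 48 − 47 = 1
n=79: ⌈(80·155+237)/264⌉ − ⌈(79·155+237)/264⌉ = ⌈12637/264⌉ − ⌈12482/264⌉ = 48 − 48 = 0
n=80: ⌈(81·155+237)/264⌉ − ⌈(80·155+237)/264⌉ = ⌈12792/264⌉ − ⌈12637/264⌉ = 49 − 48 = 1
n=81: ⌈(82·155+237)/264⌉ − ⌈(81·155+237)/264⌉ = ⌈12947/264⌉ − ⌈12792/264⌉ = 50 − 49 = 1
n=82: ⌈(83·155+237)/264⌉ − ⌈(82·155+237)/264⌉ = ⌈13102/264⌉ − ⌈12947/264⌉ = 50 − 50 = 0
n=83: ⌈(84·155+237)/264⌉ − ⌈(83·155+237)/264⌉ = ⌈13257/264⌉ − ⌈13102/264⌉ = 51 − 50 = 1
n=84: ⌈(85·155+237)/264⌉ − ⌈(84·155+237)/264⌉ = ⌈13412/264⌉ − ⌈13257/264⌉ = 51 − 51 = 0
n=85: ⌈(86·155+237)/264⌉ − ⌈(85·155+237)/264⌉ = ⌈13567/264⌉ − ⌈13412/264⌉ = 52 − 51 = 1
n=86: ⌈(87·155+237)/264⌉ − ⌈(86·155+237)/264⌉ = ⌈13722/264⌉ − ⌈13567/264⌉ = 52 − 52 = 0
n=87: ⌈(88·155+237)/264⌉ − ⌈(87·155+237)/264⌉ = ⌈13877/264⌉ − ⌈13722/264⌉ = 53 − 52 = 1
n=88: ⌈(89·155+237)/264⌉ − ⌈(88·155+237)/264⌉ = ⌈14032/264⌉ − ⌈13877/264⌉ = 54 − 53 = 1
n=89: ⌈(90·155+237)/264⌉ − ⌈(89·155+237)/264⌉ = ⌈14187/264⌉ − ⌈14032/264⌉ = 54 − 54 = 0
n=90: ⌈(91·155+237)/264⌉ − ⌈(90·155+237)/264⌉ = ⌈14342/264⌉ − ⌈14187/264⌉ = 55 − 54 = 1
n=91: ⌈(92·155+237)/264⌉ − ⌈(91·155+237)/264⌉ = ⌈14497/264⌉ − ⌈14342/264⌉ = 55 − 55 = 0
n=92: ⌈(93·155+237)/264⌉ − ⌈(92·155+237)/264⌉ = ⌈14652/264⌉ − ⌈14497/264⌉ = 56 − 55 = 1
n=93: ⌈(94·155+237)/264⌉ − ⌈(93·155+237)/264⌉ = ⌈14807/264⌉ − ⌈14652/264⌉ = 57 − 56 = 1
n=94: ⌈(95·155+237)/264⌉ − ⌈(94·155+237)/264⌉ = ⌈14962/264⌉ − ⌈14807/264⌉ = 57 − 57 = 0
n=95: ⌈(96·155+237)/264⌉ − ⌈(95·155+237)/264⌉ = ⌈15117/264⌉ − ⌈14962/264⌉ = 58 − 57 = 1


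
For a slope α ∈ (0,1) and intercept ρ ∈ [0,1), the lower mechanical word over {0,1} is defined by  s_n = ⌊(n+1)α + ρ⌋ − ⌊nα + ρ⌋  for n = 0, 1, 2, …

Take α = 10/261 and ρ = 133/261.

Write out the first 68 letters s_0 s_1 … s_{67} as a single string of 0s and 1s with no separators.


00000000000010000000000000000000000000100000000000000000000000001000

n=0: ⌊(1·10+133)/261⌋ − ⌊(0·10+133)/261⌋ = ⌊143/261⌋ − ⌊133/261⌋ = 0 − 0 = 0
n=1: ⌊(2·10+133)/261⌋ − ⌊(1·10+133)/261⌋ = ⌊153/261⌋ − ⌊143/261⌋ = 0 − 0 = 0
n=2: ⌊(3·10+133)/261⌋ − ⌊(2·10+133)/261⌋ = ⌊163/261⌋ − ⌊153/261⌋ = 0 − 0 = 0
n=3: ⌊(4·10+133)/261⌋ − ⌊(3·10+133)/261⌋ = ⌊173/261⌋ − ⌊163/261⌋ = 0 − 0 = 0
n=4: ⌊(5·10+133)/261⌋ − ⌊(4·10+133)/261⌋ = ⌊183/261⌋ − ⌊173/261⌋ = 0 − 0 = 0
n=5: ⌊(6·10+133)/261⌋ − ⌊(5·10+133)/261⌋ = ⌊193/261⌋ − ⌊183/261⌋ = 0 − 0 = 0
n=6: ⌊(7·10+133)/261⌋ − ⌊(6·10+133)/261⌋ = ⌊203/261⌋ − ⌊193/261⌋ = 0 − 0 = 0
n=7: ⌊(8·10+133)/261⌋ − ⌊(7·10+133)/261⌋ = ⌊213/261⌋ − ⌊203/261⌋ = 0 − 0 = 0
n=8: ⌊(9·10+133)/261⌋ − ⌊(8·10+133)/261⌋ = ⌊223/261⌋ − ⌊213/261⌋ = 0 − 0 = 0
n=9: ⌊(10·10+133)/261⌋ − ⌊(9·10+133)/261⌋ = ⌊233/261⌋ − ⌊223/261⌋ = 0 − 0 = 0
n=10: ⌊(11·10+133)/261⌋ − ⌊(10·10+133)/261⌋ = ⌊243/261⌋ − ⌊233/261⌋ = 0 − 0 = 0
n=11: ⌊(12·10+133)/261⌋ − ⌊(11·10+133)/261⌋ = ⌊253/261⌋ − ⌊243/261⌋ = 0 − 0 = 0
n=12: ⌊(13·10+133)/261⌋ − ⌊(12·10+133)/261⌋ = ⌊263/261⌋ − ⌊253/261⌋ = 1 − 0 = 1
n=13: ⌊(14·10+133)/261⌋ − ⌊(13·10+133)/261⌋ = ⌊273/261⌋ − ⌊263/261⌋ = 1 − 1 = 0
n=14: ⌊(15·10+133)/261⌋ − ⌊(14·10+133)/261⌋ = ⌊283/261⌋ − ⌊273/261⌋ = 1 − 1 = 0
n=15: ⌊(16·10+133)/261⌋ − ⌊(15·10+133)/261⌋ = ⌊293/261⌋ − ⌊283/261⌋ = 1 − 1 = 0
n=16: ⌊(17·10+133)/261⌋ − ⌊(16·10+133)/261⌋ = ⌊303/261⌋ − ⌊293/261⌋ = 1 − 1 = 0
n=17: ⌊(18·10+133)/261⌋ − ⌊(17·10+133)/261⌋ = ⌊313/261⌋ − ⌊303/261⌋ = 1 − 1 = 0
n=18: ⌊(19·10+133)/261⌋ − ⌊(18·10+133)/261⌋ = ⌊323/261⌋ − ⌊313/261⌋ = 1 − 1 = 0
n=19: ⌊(20·10+133)/261⌋ − ⌊(19·10+133)/261⌋ = ⌊333/261⌋ − ⌊323/261⌋ = 1 − 1 = 0
n=20: ⌊(21·10+133)/261⌋ − ⌊(20·10+133)/261⌋ = ⌊343/261⌋ − ⌊333/261⌋ = 1 − 1 = 0
n=21: ⌊(22·10+133)/261⌋ − ⌊(21·10+133)/261⌋ = ⌊353/261⌋ − ⌊343/261⌋ = 1 − 1 = 0
n=22: ⌊(23·10+133)/261⌋ − ⌊(22·10+133)/261⌋ = ⌊363/261⌋ − ⌊353/261⌋ = 1 − 1 = 0
n=23: ⌊(24·10+133)/261⌋ − ⌊(23·10+133)/261⌋ = ⌊373/261⌋ − ⌊363/261⌋ = 1 − 1 = 0
n=24: ⌊(25·10+133)/261⌋ − ⌊(24·10+133)/261⌋ = ⌊383/261⌋ − ⌊373/261⌋ = 1 − 1 = 0
n=25: ⌊(26·10+133)/261⌋ − ⌊(25·10+133)/261⌋ = ⌊393/261⌋ − ⌊383/261⌋ = 1 − 1 = 0
n=26: ⌊(27·10+133)/261⌋ − ⌊(26·10+133)/261⌋ = ⌊403/261⌋ − ⌊393/261⌋ = 1 − 1 = 0
n=27: ⌊(28·10+133)/261⌋ − ⌊(27·10+133)/261⌋ = ⌊413/261⌋ − ⌊403/261⌋ = 1 − 1 = 0
n=28: ⌊(29·10+133)/261⌋ − ⌊(28·10+133)/261⌋ = ⌊423/261⌋ − ⌊413/261⌋ = 1 − 1 = 0
n=29: ⌊(30·10+133)/261⌋ − ⌊(29·10+133)/261⌋ = ⌊433/261⌋ − ⌊423/261⌋ = 1 − 1 = 0
n=30: ⌊(31·10+133)/261⌋ − ⌊(30·10+133)/261⌋ = ⌊443/261⌋ − ⌊433/261⌋ = 1 − 1 = 0
n=31: ⌊(32·10+133)/261⌋ − ⌊(31·10+133)/261⌋ = ⌊453/261⌋ − ⌊443/261⌋ = 1 − 1 = 0
n=32: ⌊(33·10+133)/261⌋ − ⌊(32·10+133)/261⌋ = ⌊463/261⌋ − ⌊453/261⌋ = 1 − 1 = 0
n=33: ⌊(34·10+133)/261⌋ − ⌊(33·10+133)/261⌋ = ⌊473/261⌋ − ⌊463/261⌋ = 1 − 1 = 0
n=34: ⌊(35·10+133)/261⌋ − ⌊(34·10+133)/261⌋ = ⌊483/261⌋ − ⌊473/261⌋ = 1 − 1 = 0
n=35: ⌊(36·10+133)/261⌋ − ⌊(35·10+133)/261⌋ = ⌊493/261⌋ − ⌊483/261⌋ = 1 − 1 = 0
n=36: ⌊(37·10+133)/261⌋ − ⌊(36·10+133)/261⌋ = ⌊503/261⌋ − ⌊493/261⌋ = 1 − 1 = 0
n=37: ⌊(38·10+133)/261⌋ − ⌊(37·10+133)/261⌋ = ⌊513/261⌋ − ⌊503/261⌋ = 1 − 1 = 0
n=38: ⌊(39·10+133)/261⌋ − ⌊(38·10+133)/261⌋ = ⌊523/261⌋ − ⌊513/261⌋ = 2 − 1 = 1
n=39: ⌊(40·10+133)/261⌋ − ⌊(39·10+133)/261⌋ = ⌊533/261⌋ − ⌊523/261⌋ = 2 − 2 = 0
n=40: ⌊(41·10+133)/261⌋ − ⌊(40·10+133)/261⌋ = ⌊543/261⌋ − ⌊533/261⌋ = 2 − 2 = 0
n=41: ⌊(42·10+133)/261⌋ − ⌊(41·10+133)/261⌋ = ⌊553/261⌋ − ⌊543/261⌋ = 2 − 2 = 0
n=42: ⌊(43·10+133)/261⌋ − ⌊(42·10+133)/261⌋ = ⌊563/261⌋ − ⌊553/261⌋ = 2 − 2 = 0
n=43: ⌊(44·10+133)/261⌋ − ⌊(43·10+133)/261⌋ = ⌊573/261⌋ − ⌊563/261⌋ = 2 − 2 = 0
n=44: ⌊(45·10+133)/261⌋ − ⌊(44·10+133)/261⌋ = ⌊583/261⌋ − ⌊573/261⌋ = 2 − 2 = 0
n=45: ⌊(46·10+133)/261⌋ − ⌊(45·10+133)/261⌋ = ⌊593/261⌋ − ⌊583/261⌋ = 2 − 2 = 0
n=46: ⌊(47·10+133)/261⌋ − ⌊(46·10+133)/261⌋ = ⌊603/261⌋ − ⌊593/261⌋ = 2 − 2 = 0
n=47: ⌊(48·10+133)/261⌋ − ⌊(47·10+133)/261⌋ = ⌊613/261⌋ − ⌊603/261⌋ = 2 − 2 = 0
n=48: ⌊(49·10+133)/261⌋ − ⌊(48·10+133)/261⌋ = ⌊623/261⌋ − ⌊613/261⌋ = 2 − 2 = 0
n=49: ⌊(50·10+133)/261⌋ − ⌊(49·10+133)/261⌋ = ⌊633/261⌋ − ⌊623/261⌋ = 2 − 2 = 0
n=50: ⌊(51·10+133)/261⌋ − ⌊(50·10+133)/261⌋ = ⌊643/261⌋ − ⌊633/261⌋ = 2 − 2 = 0
n=51: ⌊(52·10+133)/261⌋ − ⌊(51·10+133)/261⌋ = ⌊653/261⌋ − ⌊643/261⌋ = 2 − 2 = 0
n=52: ⌊(53·10+133)/261⌋ − ⌊(52·10+133)/261⌋ = ⌊663/261⌋ − ⌊653/261⌋ = 2 − 2 = 0
n=53: ⌊(54·10+133)/261⌋ − ⌊(53·10+133)/261⌋ = ⌊673/261⌋ − ⌊663/261⌋ = 2 − 2 = 0
n=54: ⌊(55·10+133)/261⌋ − ⌊(54·10+133)/261⌋ = ⌊683/261⌋ − ⌊673/261⌋ = 2 − 2 = 0
n=55: ⌊(56·10+133)/261⌋ − ⌊(55·10+133)/261⌋ = ⌊693/261⌋ − ⌊683/261⌋ = 2 − 2 = 0
n=56: ⌊(57·10+133)/261⌋ − ⌊(56·10+133)/261⌋ = ⌊703/261⌋ − ⌊693/261⌋ = 2 − 2 = 0
n=57: ⌊(58·10+133)/261⌋ − ⌊(57·10+133)/261⌋ = ⌊713/261⌋ − ⌊703/261⌋ = 2 − 2 = 0
n=58: ⌊(59·10+133)/261⌋ − ⌊(58·10+133)/261⌋ = ⌊723/261⌋ − ⌊713/261⌋ = 2 − 2 = 0
n=59: ⌊(60·10+133)/261⌋ − ⌊(59·10+133)/261⌋ = ⌊733/261⌋ − ⌊723/261⌋ = 2 − 2 = 0
n=60: ⌊(61·10+133)/261⌋ − ⌊(60·10+133)/261⌋ = ⌊743/261⌋ − ⌊733/261⌋ = 2 − 2 = 0
n=61: ⌊(62·10+133)/261⌋ − ⌊(61·10+133)/261⌋ = ⌊753/261⌋ − ⌊743/261⌋ = 2 − 2 = 0
n=62: ⌊(63·10+133)/261⌋ − ⌊(62·10+133)/261⌋ = ⌊763/261⌋ − ⌊753/261⌋ = 2 − 2 = 0
n=63: ⌊(64·10+133)/261⌋ − ⌊(63·10+133)/261⌋ = ⌊773/261⌋ − ⌊763/261⌋ = 2 − 2 = 0
n=64: ⌊(65·10+133)/261⌋ − ⌊(64·10+133)/261⌋ = ⌊783/261⌋ − ⌊773/261⌋ = 3 − 2 = 1
n=65: ⌊(66·10+133)/261⌋ − ⌊(65·10+133)/261⌋ = ⌊793/261⌋ − ⌊783/261⌋ = 3 − 3 = 0
n=66: ⌊(67·10+133)/261⌋ − ⌊(66·10+133)/261⌋ = ⌊803/261⌋ − ⌊793/261⌋ = 3 − 3 = 0
n=67: ⌊(68·10+133)/261⌋ − ⌊(67·10+133)/261⌋ = ⌊813/261⌋ − ⌊803/261⌋ = 3 − 3 = 0


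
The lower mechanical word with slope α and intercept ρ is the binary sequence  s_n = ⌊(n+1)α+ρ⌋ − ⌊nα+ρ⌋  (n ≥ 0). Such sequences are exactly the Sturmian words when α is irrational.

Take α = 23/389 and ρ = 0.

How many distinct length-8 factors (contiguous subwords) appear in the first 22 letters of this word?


t_n = ⌊(n·23)/389⌋ for n = 0 … 22:
  n=0…9: ⌊0/389⌋=0 ⌊23/389⌋=0 ⌊46/389⌋=0 ⌊69/389⌋=0 ⌊92/389⌋=0 ⌊115/389⌋=0 ⌊138/389⌋=0 ⌊161/389⌋=0 ⌊184/389⌋=0 ⌊207/389⌋=0
  n=10…19: ⌊230/389⌋=0 ⌊253/389⌋=0 ⌊276/389⌋=0 ⌊299/389⌋=0 ⌊322/389⌋=0 ⌊345/389⌋=0 ⌊368/389⌋=0 ⌊391/389⌋=1 ⌊414/389⌋=1 ⌊437/389⌋=1
  n=20…22: ⌊460/389⌋=1 ⌊483/389⌋=1 ⌊506/389⌋=1
s_n = t_(n+1) − t_n for n = 0 … 21 gives
prefix = 0000000000000000100000
slide a length-8 window over [0..7] … [14..21] (15 windows); first occurrence of each distinct factor:
  [  0..  7] 00000000
  [  9.. 16] 00000001
  [ 10.. 17] 00000010
  [ 11.. 18] 00000100
  [ 12.. 19] 00001000
  [ 13.. 20] 00010000
  [ 14.. 21] 00100000
  (the other 8 windows repeat one of these)
distinct factors: {00000000, 00000001, 00000010, 00000100, 00001000, 00010000, 00100000}
count = 7  (Sturmian bound for length 8 is 9)

7


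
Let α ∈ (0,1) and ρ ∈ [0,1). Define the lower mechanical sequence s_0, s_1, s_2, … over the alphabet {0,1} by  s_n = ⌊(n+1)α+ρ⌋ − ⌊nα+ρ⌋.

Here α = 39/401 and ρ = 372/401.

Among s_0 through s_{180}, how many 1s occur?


18

#1s = Σ_{n=0}^{180} s_n = Σ_{n=0}^{180} (⌊(n+1)α+ρ⌋ − ⌊nα+ρ⌋)
the sum telescopes: every ⌊nα+ρ⌋ with 0 < n < 181 appears once with + and once with −, leaving ⌊181α+ρ⌋ − ⌊0·α+ρ⌋
181α + ρ = (181·39 + 372) / 401 = 7431/401
ρ = 372/401
⌊7431/401⌋ = 18,  ⌊372/401⌋ = 0
#1s = 18 − 0 = 18


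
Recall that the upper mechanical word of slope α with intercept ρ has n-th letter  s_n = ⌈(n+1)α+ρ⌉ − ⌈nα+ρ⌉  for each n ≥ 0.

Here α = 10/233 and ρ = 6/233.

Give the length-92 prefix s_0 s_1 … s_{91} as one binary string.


n=0: ⌈(1·10+6)/233⌉ − ⌈(0·10+6)/233⌉ = ⌈16/233⌉ − ⌈6/233⌉ = 1 − 1 = 0
n=1: ⌈(2·10+6)/233⌉ − ⌈(1·10+6)/233⌉ = ⌈26/233⌉ − ⌈16/233⌉ = 1 − 1 = 0
n=2: ⌈(3·10+6)/233⌉ − ⌈(2·10+6)/233⌉ = ⌈36/233⌉ − ⌈26/233⌉ = 1 − 1 = 0
n=3: ⌈(4·10+6)/233⌉ − ⌈(3·10+6)/233⌉ = ⌈46/233⌉ − ⌈36/233⌉ = 1 − 1 = 0
n=4: ⌈(5·10+6)/233⌉ − ⌈(4·10+6)/233⌉ = ⌈56/233⌉ − ⌈46/233⌉ = 1 − 1 = 0
n=5: ⌈(6·10+6)/233⌉ − ⌈(5·10+6)/233⌉ = ⌈66/233⌉ − ⌈56/233⌉ = 1 − 1 = 0
n=6: ⌈(7·10+6)/233⌉ − ⌈(6·10+6)/233⌉ = ⌈76/233⌉ − ⌈66/233⌉ = 1 − 1 = 0
n=7: ⌈(8·10+6)/233⌉ − ⌈(7·10+6)/233⌉ = ⌈86/233⌉ − ⌈76/233⌉ = 1 − 1 = 0
n=8: ⌈(9·10+6)/233⌉ − ⌈(8·10+6)/233⌉ = ⌈96/233⌉ − ⌈86/233⌉ = 1 − 1 = 0
n=9: ⌈(10·10+6)/233⌉ − ⌈(9·10+6)/233⌉ = ⌈106/233⌉ − ⌈96/233⌉ = 1 − 1 = 0
n=10: ⌈(11·10+6)/233⌉ − ⌈(10·10+6)/233⌉ = ⌈116/233⌉ − ⌈106/233⌉ = 1 − 1 = 0
n=11: ⌈(12·10+6)/233⌉ − ⌈(11·10+6)/233⌉ = ⌈126/233⌉ − ⌈116/233⌉ = 1 − 1 = 0
n=12: ⌈(13·10+6)/233⌉ − ⌈(12·10+6)/233⌉ = ⌈136/233⌉ − ⌈126/233⌉ = 1 − 1 = 0
n=13: ⌈(14·10+6)/233⌉ − ⌈(13·10+6)/233⌉ = ⌈146/233⌉ − ⌈136/233⌉ = 1 − 1 = 0
n=14: ⌈(15·10+6)/233⌉ − ⌈(14·10+6)/233⌉ = ⌈156/233⌉ − ⌈146/233⌉ = 1 − 1 = 0
n=15: ⌈(16·10+6)/233⌉ − ⌈(15·10+6)/233⌉ = ⌈166/233⌉ − ⌈156/233⌉ = 1 − 1 = 0
n=16: ⌈(17·10+6)/233⌉ − ⌈(16·10+6)/233⌉ = ⌈176/233⌉ − ⌈166/233⌉ = 1 − 1 = 0
n=17: ⌈(18·10+6)/233⌉ − ⌈(17·10+6)/233⌉ = ⌈186/233⌉ − ⌈176/233⌉ = 1 − 1 = 0
n=18: ⌈(19·10+6)/233⌉ − ⌈(18·10+6)/233⌉ = ⌈196/233⌉ − ⌈186/233⌉ = 1 − 1 = 0
n=19: ⌈(20·10+6)/233⌉ − ⌈(19·10+6)/233⌉ = ⌈206/233⌉ − ⌈196/233⌉ = 1 − 1 = 0
n=20: ⌈(21·10+6)/233⌉ − ⌈(20·10+6)/233⌉ = ⌈216/233⌉ − ⌈206/233⌉ = 1 − 1 = 0
n=21: ⌈(22·10+6)/233⌉ − ⌈(21·10+6)/233⌉ = ⌈226/233⌉ − ⌈216/233⌉ = 1 − 1 = 0
n=22: ⌈(23·10+6)/233⌉ − ⌈(22·10+6)/233⌉ = ⌈236/233⌉ − ⌈226/233⌉ = 2 − 1 = 1
n=23: ⌈(24·10+6)/233⌉ − ⌈(23·10+6)/233⌉ = ⌈246/233⌉ − ⌈236/233⌉ = 2 − 2 = 0
n=24: ⌈(25·10+6)/233⌉ − ⌈(24·10+6)/233⌉ = ⌈256/233⌉ − ⌈246/233⌉ = 2 − 2 = 0
n=25: ⌈(26·10+6)/233⌉ − ⌈(25·10+6)/233⌉ = ⌈266/233⌉ − ⌈256/233⌉ = 2 − 2 = 0
n=26: ⌈(27·10+6)/233⌉ − ⌈(26·10+6)/233⌉ = ⌈276/233⌉ − ⌈266/233⌉ = 2 − 2 = 0
n=27: ⌈(28·10+6)/233⌉ − ⌈(27·10+6)/233⌉ = ⌈286/233⌉ − ⌈276/233⌉ = 2 − 2 = 0
n=28: ⌈(29·10+6)/233⌉ − ⌈(28·10+6)/233⌉ = ⌈296/233⌉ − ⌈286/233⌉ = 2 − 2 = 0
n=29: ⌈(30·10+6)/233⌉ − ⌈(29·10+6)/233⌉ = ⌈306/233⌉ − ⌈296/233⌉ = 2 − 2 = 0
n=30: ⌈(31·10+6)/233⌉ − ⌈(30·10+6)/233⌉ = ⌈316/233⌉ − ⌈306/233⌉ = 2 − 2 = 0
n=31: ⌈(32·10+6)/233⌉ − ⌈(31·10+6)/233⌉ = ⌈326/233⌉ − ⌈316/233⌉ = 2 − 2 = 0
n=32: ⌈(33·10+6)/233⌉ − ⌈(32·10+6)/233⌉ = ⌈336/233⌉ − ⌈326/233⌉ = 2 − 2 = 0
n=33: ⌈(34·10+6)/233⌉ − ⌈(33·10+6)/233⌉ = ⌈346/233⌉ − ⌈336/233⌉ = 2 − 2 = 0
n=34: ⌈(35·10+6)/233⌉ − ⌈(34·10+6)/233⌉ = ⌈356/233⌉ − ⌈346/233⌉ = 2 − 2 = 0
n=35: ⌈(36·10+6)/233⌉ − ⌈(35·10+6)/233⌉ = ⌈366/233⌉ − ⌈356/233⌉ = 2 − 2 = 0
n=36: ⌈(37·10+6)/233⌉ − ⌈(36·10+6)/233⌉ = ⌈376/233⌉ − ⌈366/233⌉ = 2 − 2 = 0
n=37: ⌈(38·10+6)/233⌉ − ⌈(37·10+6)/233⌉ = ⌈386/233⌉ − ⌈376/233⌉ = 2 − 2 = 0
n=38: ⌈(39·10+6)/233⌉ − ⌈(38·10+6)/233⌉ = ⌈396/233⌉ − ⌈386/233⌉ = 2 − 2 = 0
n=39: ⌈(40·10+6)/233⌉ − ⌈(39·10+6)/233⌉ = ⌈406/233⌉ − ⌈396/233⌉ = 2 − 2 = 0
n=40: ⌈(41·10+6)/233⌉ − ⌈(40·10+6)/233⌉ = ⌈416/233⌉ − ⌈406/233⌉ = 2 − 2 = 0
n=41: ⌈(42·10+6)/233⌉ − ⌈(41·10+6)/233⌉ = ⌈426/233⌉ − ⌈416/233⌉ = 2 − 2 = 0
n=42: ⌈(43·10+6)/233⌉ − ⌈(42·10+6)/233⌉ = ⌈436/233⌉ − ⌈426/233⌉ = 2 − 2 = 0
n=43: ⌈(44·10+6)/233⌉ − ⌈(43·10+6)/233⌉ = ⌈446/233⌉ − ⌈436/233⌉ = 2 − 2 = 0
n=44: ⌈(45·10+6)/233⌉ − ⌈(44·10+6)/233⌉ = ⌈456/233⌉ − ⌈446/233⌉ = 2 − 2 = 0
n=45: ⌈(46·10+6)/233⌉ − ⌈(45·10+6)/233⌉ = ⌈466/233⌉ − ⌈456/233⌉ = 2 − 2 = 0
n=46: ⌈(47·10+6)/233⌉ − ⌈(46·10+6)/233⌉ = ⌈476/233⌉ − ⌈466/233⌉ = 3 − 2 = 1
n=47: ⌈(48·10+6)/233⌉ − ⌈(47·10+6)/233⌉ = ⌈486/233⌉ − ⌈476/233⌉ = 3 − 3 = 0
n=48: ⌈(49·10+6)/233⌉ − ⌈(48·10+6)/233⌉ = ⌈496/233⌉ − ⌈486/233⌉ = 3 − 3 = 0
n=49: ⌈(50·10+6)/233⌉ − ⌈(49·10+6)/233⌉ = ⌈506/233⌉ − ⌈496/233⌉ = 3 − 3 = 0
n=50: ⌈(51·10+6)/233⌉ − ⌈(50·10+6)/233⌉ = ⌈516/233⌉ − ⌈506/233⌉ = 3 − 3 = 0
n=51: ⌈(52·10+6)/233⌉ − ⌈(51·10+6)/233⌉ = ⌈526/233⌉ − ⌈516/233⌉ = 3 − 3 = 0
n=52: ⌈(53·10+6)/233⌉ − ⌈(52·10+6)/233⌉ = ⌈536/233⌉ − ⌈526/233⌉ = 3 − 3 = 0
n=53: ⌈(54·10+6)/233⌉ − ⌈(53·10+6)/233⌉ = ⌈546/233⌉ − ⌈536/233⌉ = 3 − 3 = 0
n=54: ⌈(55·10+6)/233⌉ − ⌈(54·10+6)/233⌉ = ⌈556/233⌉ − ⌈546/233⌉ = 3 − 3 = 0
n=55: ⌈(56·10+6)/233⌉ − ⌈(55·10+6)/233⌉ = ⌈566/233⌉ − ⌈556/233⌉ = 3 − 3 = 0
n=56: ⌈(57·10+6)/233⌉ − ⌈(56·10+6)/233⌉ = ⌈576/233⌉ − ⌈566/233⌉ = 3 − 3 = 0
n=57: ⌈(58·10+6)/233⌉ − ⌈(57·10+6)/233⌉ = ⌈586/233⌉ − ⌈576/233⌉ = 3 − 3 = 0
n=58: ⌈(59·10+6)/233⌉ − ⌈(58·10+6)/233⌉ = ⌈596/233⌉ − ⌈586/233⌉ = 3 − 3 = 0
n=59: ⌈(60·10+6)/233⌉ − ⌈(59·10+6)/233⌉ = ⌈606/233⌉ − ⌈596/233⌉ = 3 − 3 = 0
n=60: ⌈(61·10+6)/233⌉ − ⌈(60·10+6)/233⌉ = ⌈616/233⌉ − ⌈606/233⌉ = 3 − 3 = 0
n=61: ⌈(62·10+6)/233⌉ − ⌈(61·10+6)/233⌉ = ⌈626/233⌉ − ⌈616/233⌉ = 3 − 3 = 0
n=62: ⌈(63·10+6)/233⌉ − ⌈(62·10+6)/233⌉ = ⌈636/233⌉ − ⌈626/233⌉ = 3 − 3 = 0
n=63: ⌈(64·10+6)/233⌉ − ⌈(63·10+6)/233⌉ = ⌈646/233⌉ − ⌈636/233⌉ = 3 − 3 = 0
n=64: ⌈(65·10+6)/233⌉ − ⌈(64·10+6)/233⌉ = ⌈656/233⌉ − ⌈646/233⌉ = 3 − 3 = 0
n=65: ⌈(66·10+6)/233⌉ − ⌈(65·10+6)/233⌉ = ⌈666/233⌉ − ⌈656/233⌉ = 3 − 3 = 0
n=66: ⌈(67·10+6)/233⌉ − ⌈(66·10+6)/233⌉ = ⌈676/233⌉ − ⌈666/233⌉ = 3 − 3 = 0
n=67: ⌈(68·10+6)/233⌉ − ⌈(67·10+6)/233⌉ = ⌈686/233⌉ − ⌈676/233⌉ = 3 − 3 = 0
n=68: ⌈(69·10+6)/233⌉ − ⌈(68·10+6)/233⌉ = ⌈696/233⌉ − ⌈686/233⌉ = 3 − 3 = 0
n=69: ⌈(70·10+6)/233⌉ − ⌈(69·10+6)/233⌉ = ⌈706/233⌉ − ⌈696/233⌉ = 4 − 3 = 1
n=70: ⌈(71·10+6)/233⌉ − ⌈(70·10+6)/233⌉ = ⌈716/233⌉ − ⌈706/233⌉ = 4 − 4 = 0
n=71: ⌈(72·10+6)/233⌉ − ⌈(71·10+6)/233⌉ = ⌈726/233⌉ − ⌈716/233⌉ = 4 − 4 = 0
n=72: ⌈(73·10+6)/233⌉ − ⌈(72·10+6)/233⌉ = ⌈736/233⌉ − ⌈726/233⌉ = 4 − 4 = 0
n=73: ⌈(74·10+6)/233⌉ − ⌈(73·10+6)/233⌉ = ⌈746/233⌉ − ⌈736/233⌉ = 4 − 4 = 0
n=74: ⌈(75·10+6)/233⌉ − ⌈(74·10+6)/233⌉ = ⌈756/233⌉ − ⌈746/233⌉ = 4 − 4 = 0
n=75: ⌈(76·10+6)/233⌉ − ⌈(75·10+6)/233⌉ = ⌈766/233⌉ − ⌈756/233⌉ = 4 − 4 = 0
n=76: ⌈(77·10+6)/233⌉ − ⌈(76·10+6)/233⌉ = ⌈776/233⌉ − ⌈766/233⌉ = 4 − 4 = 0
n=77: ⌈(78·10+6)/233⌉ − ⌈(77·10+6)/233⌉ = ⌈786/233⌉ − ⌈776/233⌉ = 4 − 4 = 0
n=78: ⌈(79·10+6)/233⌉ − ⌈(78·10+6)/233⌉ = ⌈796/233⌉ − ⌈786/233⌉ = 4 − 4 = 0
n=79: ⌈(80·10+6)/233⌉ − ⌈(79·10+6)/233⌉ = ⌈806/233⌉ − ⌈796/233⌉ = 4 − 4 = 0
n=80: ⌈(81·10+6)/233⌉ − ⌈(80·10+6)/233⌉ = ⌈816/233⌉ − ⌈806/233⌉ = 4 − 4 = 0
n=81: ⌈(82·10+6)/233⌉ − ⌈(81·10+6)/233⌉ = ⌈826/233⌉ − ⌈816/233⌉ = 4 − 4 = 0
n=82: ⌈(83·10+6)/233⌉ − ⌈(82·10+6)/233⌉ = ⌈836/233⌉ − ⌈826/233⌉ = 4 − 4 = 0
n=83: ⌈(84·10+6)/233⌉ − ⌈(83·10+6)/233⌉ = ⌈846/233⌉ − ⌈836/233⌉ = 4 − 4 = 0
n=84: ⌈(85·10+6)/233⌉ − ⌈(84·10+6)/233⌉ = ⌈856/233⌉ − ⌈846/233⌉ = 4 − 4 = 0
n=85: ⌈(86·10+6)/233⌉ − ⌈(85·10+6)/233⌉ = ⌈866/233⌉ − ⌈856/233⌉ = 4 − 4 = 0
n=86: ⌈(87·10+6)/233⌉ − ⌈(86·10+6)/233⌉ = ⌈876/233⌉ − ⌈866/233⌉ = 4 − 4 = 0
n=87: ⌈(88·10+6)/233⌉ − ⌈(87·10+6)/233⌉ = ⌈886/233⌉ − ⌈876/233⌉ = 4 − 4 = 0
n=88: ⌈(89·10+6)/233⌉ − ⌈(88·10+6)/233⌉ = ⌈896/233⌉ − ⌈886/233⌉ = 4 − 4 = 0
n=89: ⌈(90·10+6)/233⌉ − ⌈(89·10+6)/233⌉ = ⌈906/233⌉ − ⌈896/233⌉ = 4 − 4 = 0
n=90: ⌈(91·10+6)/233⌉ − ⌈(90·10+6)/233⌉ = ⌈916/233⌉ − ⌈906/233⌉ = 4 − 4 = 0
n=91: ⌈(92·10+6)/233⌉ − ⌈(91·10+6)/233⌉ = ⌈926/233⌉ − ⌈916/233⌉ = 4 − 4 = 0

00000000000000000000001000000000000000000000001000000000000000000000010000000000000000000000


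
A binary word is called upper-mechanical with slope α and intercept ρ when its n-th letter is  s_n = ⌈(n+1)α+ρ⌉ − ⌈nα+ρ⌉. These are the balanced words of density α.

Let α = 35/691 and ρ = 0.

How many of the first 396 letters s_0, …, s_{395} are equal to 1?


21

#1s = Σ_{n=0}^{395} s_n = Σ_{n=0}^{395} (⌈(n+1)α+ρ⌉ − ⌈nα+ρ⌉)
the sum telescopes: every ⌈nα+ρ⌉ with 0 < n < 396 appears once with + and once with −, leaving ⌈396α+ρ⌉ − ⌈0·α+ρ⌉
396α + ρ = (396·35) / 691 = 13860/691
ρ = 0/691
⌈13860/691⌉ = 21,  ⌈0/691⌉ = 0
#1s = 21 − 0 = 21


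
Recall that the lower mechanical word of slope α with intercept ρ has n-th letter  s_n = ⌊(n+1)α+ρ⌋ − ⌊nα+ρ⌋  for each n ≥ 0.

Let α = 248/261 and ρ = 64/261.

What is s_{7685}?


(n+1)α + ρ = (7686·248 + 64) / 261 = 1906192/261
nα + ρ     = (7685·248 + 64) / 261 = 1905944/261
⌊1906192/261⌋ = 7303,  ⌊1905944/261⌋ = 7302
s_{7685} = 7303 − 7302 = 1

1


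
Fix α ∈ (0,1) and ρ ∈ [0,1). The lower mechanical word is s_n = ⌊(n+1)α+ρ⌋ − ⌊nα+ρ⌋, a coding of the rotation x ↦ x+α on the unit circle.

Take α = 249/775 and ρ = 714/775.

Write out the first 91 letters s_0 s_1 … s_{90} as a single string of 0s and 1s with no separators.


1001001001001001001000100100100100100100100100100010010010010010010010010010001001001001001

n=0: ⌊(1·249+714)/775⌋ − ⌊(0·249+714)/775⌋ = ⌊963/775⌋ − ⌊714/775⌋ = 1 − 0 = 1
n=1: ⌊(2·249+714)/775⌋ − ⌊(1·249+714)/775⌋ = ⌊1212/775⌋ − ⌊963/775⌋ = 1 − 1 = 0
n=2: ⌊(3·249+714)/775⌋ − ⌊(2·249+714)/775⌋ = ⌊1461/775⌋ − ⌊1212/775⌋ = 1 − 1 = 0
n=3: ⌊(4·249+714)/775⌋ − ⌊(3·249+714)/775⌋ = ⌊1710/775⌋ − ⌊1461/775⌋ = 2 − 1 = 1
n=4: ⌊(5·249+714)/775⌋ − ⌊(4·249+714)/775⌋ = ⌊1959/775⌋ − ⌊1710/775⌋ = 2 − 2 = 0
n=5: ⌊(6·249+714)/775⌋ − ⌊(5·249+714)/775⌋ = ⌊2208/775⌋ − ⌊1959/775⌋ = 2 − 2 = 0
n=6: ⌊(7·249+714)/775⌋ − ⌊(6·249+714)/775⌋ = ⌊2457/775⌋ − ⌊2208/775⌋ = 3 − 2 = 1
n=7: ⌊(8·249+714)/775⌋ − ⌊(7·249+714)/775⌋ = ⌊2706/775⌋ − ⌊2457/775⌋ = 3 − 3 = 0
n=8: ⌊(9·249+714)/775⌋ − ⌊(8·249+714)/775⌋ = ⌊2955/775⌋ − ⌊2706/775⌋ = 3 − 3 = 0
n=9: ⌊(10·249+714)/775⌋ − ⌊(9·249+714)/775⌋ = ⌊3204/775⌋ − ⌊2955/775⌋ = 4 − 3 = 1
n=10: ⌊(11·249+714)/775⌋ − ⌊(10·249+714)/775⌋ = ⌊3453/775⌋ − ⌊3204/775⌋ = 4 − 4 = 0
n=11: ⌊(12·249+714)/775⌋ − ⌊(11·249+714)/775⌋ = ⌊3702/775⌋ − ⌊3453/775⌋ = 4 − 4 = 0
n=12: ⌊(13·249+714)/775⌋ − ⌊(12·249+714)/775⌋ = ⌊3951/775⌋ − ⌊3702/775⌋ = 5 − 4 = 1
n=13: ⌊(14·249+714)/775⌋ − ⌊(13·249+714)/775⌋ = ⌊4200/775⌋ − ⌊3951/775⌋ = 5 − 5 = 0
n=14: ⌊(15·249+714)/775⌋ − ⌊(14·249+714)/775⌋ = ⌊4449/775⌋ − ⌊4200/775⌋ = 5 − 5 = 0
n=15: ⌊(16·249+714)/775⌋ − ⌊(15·249+714)/775⌋ = ⌊4698/775⌋ − ⌊4449/775⌋ = 6 − 5 = 1
n=16: ⌊(17·249+714)/775⌋ − ⌊(16·249+714)/775⌋ = ⌊4947/775⌋ − ⌊4698/775⌋ = 6 − 6 = 0
n=17: ⌊(18·249+714)/775⌋ − ⌊(17·249+714)/775⌋ = ⌊5196/775⌋ − ⌊4947/775⌋ = 6 − 6 = 0
n=18: ⌊(19·249+714)/775⌋ − ⌊(18·249+714)/775⌋ = ⌊5445/775⌋ − ⌊5196/775⌋ = 7 − 6 = 1
n=19: ⌊(20·249+714)/775⌋ − ⌊(19·249+714)/775⌋ = ⌊5694/775⌋ − ⌊5445/775⌋ = 7 − 7 = 0
n=20: ⌊(21·249+714)/775⌋ − ⌊(20·249+714)/775⌋ = ⌊5943/775⌋ − ⌊5694/775⌋ = 7 − 7 = 0
n=21: ⌊(22·249+714)/775⌋ − ⌊(21·249+714)/775⌋ = ⌊6192/775⌋ − ⌊5943/775⌋ = 7 − 7 = 0
n=22: ⌊(23·249+714)/775⌋ − ⌊(22·249+714)/775⌋ = ⌊6441/775⌋ − ⌊6192/775⌋ = 8 − 7 = 1
n=23: ⌊(24·249+714)/775⌋ − ⌊(23·249+714)/775⌋ = ⌊6690/775⌋ − ⌊6441/775⌋ = 8 − 8 = 0
n=24: ⌊(25·249+714)/775⌋ − ⌊(24·249+714)/775⌋ = ⌊6939/775⌋ − ⌊6690/775⌋ = 8 − 8 = 0
n=25: ⌊(26·249+714)/775⌋ − ⌊(25·249+714)/775⌋ = ⌊7188/775⌋ − ⌊6939/775⌋ = 9 − 8 = 1
n=26: ⌊(27·249+714)/775⌋ − ⌊(26·249+714)/775⌋ = ⌊7437/775⌋ − ⌊7188/775⌋ = 9 − 9 = 0
n=27: ⌊(28·249+714)/775⌋ − ⌊(27·249+714)/775⌋ = ⌊7686/775⌋ − ⌊7437/775⌋ = 9 − 9 = 0
n=28: ⌊(29·249+714)/775⌋ − ⌊(28·249+714)/775⌋ = ⌊7935/775⌋ − ⌊7686/775⌋ = 10 − 9 = 1
n=29: ⌊(30·249+714)/775⌋ − ⌊(29·249+714)/775⌋ = ⌊8184/775⌋ − ⌊7935/775⌋ = 10 − 10 = 0
n=30: ⌊(31·249+714)/775⌋ − ⌊(30·249+714)/775⌋ = ⌊8433/775⌋ − ⌊8184/775⌋ = 10 − 10 = 0
n=31: ⌊(32·249+714)/775⌋ − ⌊(31·249+714)/775⌋ = ⌊8682/775⌋ − ⌊8433/775⌋ = 11 − 10 = 1
n=32: ⌊(33·249+714)/775⌋ − ⌊(32·249+714)/775⌋ = ⌊8931/775⌋ − ⌊8682/775⌋ = 11 − 11 = 0
n=33: ⌊(34·249+714)/775⌋ − ⌊(33·249+714)/775⌋ = ⌊9180/775⌋ − ⌊8931/775⌋ = 11 − 11 = 0
n=34: ⌊(35·249+714)/775⌋ − ⌊(34·249+714)/775⌋ = ⌊9429/775⌋ − ⌊9180/775⌋ = 12 − 11 = 1
n=35: ⌊(36·249+714)/775⌋ − ⌊(35·249+714)/775⌋ = ⌊9678/775⌋ − ⌊9429/775⌋ = 12 − 12 = 0
n=36: ⌊(37·249+714)/775⌋ − ⌊(36·249+714)/775⌋ = ⌊9927/775⌋ − ⌊9678/775⌋ = 12 − 12 = 0
n=37: ⌊(38·249+714)/775⌋ − ⌊(37·249+714)/775⌋ = ⌊10176/775⌋ − ⌊9927/775⌋ = 13 − 12 = 1
n=38: ⌊(39·249+714)/775⌋ − ⌊(38·249+714)/775⌋ = ⌊10425/775⌋ − ⌊10176/775⌋ = 13 − 13 = 0
n=39: ⌊(40·249+714)/775⌋ − ⌊(39·249+714)/775⌋ = ⌊10674/775⌋ − ⌊10425/775⌋ = 13 − 13 = 0
n=40: ⌊(41·249+714)/775⌋ − ⌊(40·249+714)/775⌋ = ⌊10923/775⌋ − ⌊10674/775⌋ = 14 − 13 = 1
n=41: ⌊(42·249+714)/775⌋ − ⌊(41·249+714)/775⌋ = ⌊11172/775⌋ − ⌊10923/775⌋ = 14 − 14 = 0
n=42: ⌊(43·249+714)/775⌋ − ⌊(42·249+714)/775⌋ = ⌊11421/775⌋ − ⌊11172/775⌋ = 14 − 14 = 0
n=43: ⌊(44·249+714)/775⌋ − ⌊(43·249+714)/775⌋ = ⌊11670/775⌋ − ⌊11421/775⌋ = 15 − 14 = 1
n=44: ⌊(45·249+714)/775⌋ − ⌊(44·249+714)/775⌋ = ⌊11919/775⌋ − ⌊11670/775⌋ = 15 − 15 = 0
n=45: ⌊(46·249+714)/775⌋ − ⌊(45·249+714)/775⌋ = ⌊12168/775⌋ − ⌊11919/775⌋ = 15 − 15 = 0
n=46: ⌊(47·249+714)/775⌋ − ⌊(46·249+714)/775⌋ = ⌊12417/775⌋ − ⌊12168/775⌋ = 16 − 15 = 1
n=47: ⌊(48·249+714)/775⌋ − ⌊(47·249+714)/775⌋ = ⌊12666/775⌋ − ⌊12417/775⌋ = 16 − 16 = 0
n=48: ⌊(49·249+714)/775⌋ − ⌊(48·249+714)/775⌋ = ⌊12915/775⌋ − ⌊12666/775⌋ = 16 − 16 = 0
n=49: ⌊(50·249+714)/775⌋ − ⌊(49·249+714)/775⌋ = ⌊13164/775⌋ − ⌊12915/775⌋ = 16 − 16 = 0
n=50: ⌊(51·249+714)/775⌋ − ⌊(50·249+714)/775⌋ = ⌊13413/775⌋ − ⌊13164/775⌋ = 17 − 16 = 1
n=51: ⌊(52·249+714)/775⌋ − ⌊(51·249+714)/775⌋ = ⌊13662/775⌋ − ⌊13413/775⌋ = 17 − 17 = 0
n=52: ⌊(53·249+714)/775⌋ − ⌊(52·249+714)/775⌋ = ⌊13911/775⌋ − ⌊13662/775⌋ = 17 − 17 = 0
n=53: ⌊(54·249+714)/775⌋ − ⌊(53·249+714)/775⌋ = ⌊14160/775⌋ − ⌊13911/775⌋ = 18 − 17 = 1
n=54: ⌊(55·249+714)/775⌋ − ⌊(54·249+714)/775⌋ = ⌊14409/775⌋ − ⌊14160/775⌋ = 18 − 18 = 0
n=55: ⌊(56·249+714)/775⌋ − ⌊(55·249+714)/775⌋ = ⌊14658/775⌋ − ⌊14409/775⌋ = 18 − 18 = 0
n=56: ⌊(57·249+714)/775⌋ − ⌊(56·249+714)/775⌋ = ⌊14907/775⌋ − ⌊14658/775⌋ = 19 − 18 = 1
n=57: ⌊(58·249+714)/775⌋ − ⌊(57·249+714)/775⌋ = ⌊15156/775⌋ − ⌊14907/775⌋ = 19 − 19 = 0
n=58: ⌊(59·249+714)/775⌋ − ⌊(58·249+714)/775⌋ = ⌊15405/775⌋ − ⌊15156/775⌋ = 19 − 19 = 0
n=59: ⌊(60·249+714)/775⌋ − ⌊(59·249+714)/775⌋ = ⌊15654/775⌋ − ⌊15405/775⌋ = 20 − 19 = 1
n=60: ⌊(61·249+714)/775⌋ − ⌊(60·249+714)/775⌋ = ⌊15903/775⌋ − ⌊15654/775⌋ = 20 − 20 = 0
n=61: ⌊(62·249+714)/775⌋ − ⌊(61·249+714)/775⌋ = ⌊16152/775⌋ − ⌊15903/775⌋ = 20 − 20 = 0
n=62: ⌊(63·249+714)/775⌋ − ⌊(62·249+714)/775⌋ = ⌊16401/775⌋ − ⌊16152/775⌋ = 21 − 20 = 1
n=63: ⌊(64·249+714)/775⌋ − ⌊(63·249+714)/775⌋ = ⌊16650/775⌋ − ⌊16401/775⌋ = 21 − 21 = 0
n=64: ⌊(65·249+714)/775⌋ − ⌊(64·249+714)/775⌋ = ⌊16899/775⌋ − ⌊16650/775⌋ = 21 − 21 = 0
n=65: ⌊(66·249+714)/775⌋ − ⌊(65·249+714)/775⌋ = ⌊17148/775⌋ − ⌊16899/775⌋ = 22 − 21 = 1
n=66: ⌊(67·249+714)/775⌋ − ⌊(66·249+714)/775⌋ = ⌊17397/775⌋ − ⌊17148/775⌋ = 22 − 22 = 0
n=67: ⌊(68·249+714)/775⌋ − ⌊(67·249+714)/775⌋ = ⌊17646/775⌋ − ⌊17397/775⌋ = 22 − 22 = 0
n=68: ⌊(69·249+714)/775⌋ − ⌊(68·249+714)/775⌋ = ⌊17895/775⌋ − ⌊17646/775⌋ = 23 − 22 = 1
n=69: ⌊(70·249+714)/775⌋ − ⌊(69·249+714)/775⌋ = ⌊18144/775⌋ − ⌊17895/775⌋ = 23 − 23 = 0
n=70: ⌊(71·249+714)/775⌋ − ⌊(70·249+714)/775⌋ = ⌊18393/775⌋ − ⌊18144/775⌋ = 23 − 23 = 0
n=71: ⌊(72·249+714)/775⌋ − ⌊(71·249+714)/775⌋ = ⌊18642/775⌋ − ⌊18393/775⌋ = 24 − 23 = 1
n=72: ⌊(73·249+714)/775⌋ − ⌊(72·249+714)/775⌋ = ⌊18891/775⌋ − ⌊18642/775⌋ = 24 − 24 = 0
n=73: ⌊(74·249+714)/775⌋ − ⌊(73·249+714)/775⌋ = ⌊19140/775⌋ − ⌊18891/775⌋ = 24 − 24 = 0
n=74: ⌊(75·249+714)/775⌋ − ⌊(74·249+714)/775⌋ = ⌊19389/775⌋ − ⌊19140/775⌋ = 25 − 24 = 1
n=75: ⌊(76·249+714)/775⌋ − ⌊(75·249+714)/775⌋ = ⌊19638/775⌋ − ⌊19389/775⌋ = 25 − 25 = 0
n=76: ⌊(77·249+714)/775⌋ − ⌊(76·249+714)/775⌋ = ⌊19887/775⌋ − ⌊19638/775⌋ = 25 − 25 = 0
n=77: ⌊(78·249+714)/775⌋ − ⌊(77·249+714)/775⌋ = ⌊20136/775⌋ − ⌊19887/775⌋ = 25 − 25 = 0
n=78: ⌊(79·249+714)/775⌋ − ⌊(78·249+714)/775⌋ = ⌊20385/775⌋ − ⌊20136/775⌋ = 26 − 25 = 1
n=79: ⌊(80·249+714)/775⌋ − ⌊(79·249+714)/775⌋ = ⌊20634/775⌋ − ⌊20385/775⌋ = 26 − 26 = 0
n=80: ⌊(81·249+714)/775⌋ − ⌊(80·249+714)/775⌋ = ⌊20883/775⌋ − ⌊20634/775⌋ = 26 − 26 = 0
n=81: ⌊(82·249+714)/775⌋ − ⌊(81·249+714)/775⌋ = ⌊21132/775⌋ − ⌊20883/775⌋ = 27 − 26 = 1
n=82: ⌊(83·249+714)/775⌋ − ⌊(82·249+714)/775⌋ = ⌊21381/775⌋ − ⌊21132/775⌋ = 27 − 27 = 0
n=83: ⌊(84·249+714)/775⌋ − ⌊(83·249+714)/775⌋ = ⌊21630/775⌋ − ⌊21381/775⌋ = 27 − 27 = 0
n=84: ⌊(85·249+714)/775⌋ − ⌊(84·249+714)/775⌋ = ⌊21879/775⌋ − ⌊21630/775⌋ = 28 − 27 = 1
n=85: ⌊(86·249+714)/775⌋ − ⌊(85·249+714)/775⌋ = ⌊22128/775⌋ − ⌊21879/775⌋ = 28 − 28 = 0
n=86: ⌊(87·249+714)/775⌋ − ⌊(86·249+714)/775⌋ = ⌊22377/775⌋ − ⌊22128/775⌋ = 28 − 28 = 0
n=87: ⌊(88·249+714)/775⌋ − ⌊(87·249+714)/775⌋ = ⌊22626/775⌋ − ⌊22377/775⌋ = 29 − 28 = 1
n=88: ⌊(89·249+714)/775⌋ − ⌊(88·249+714)/775⌋ = ⌊22875/775⌋ − ⌊22626/775⌋ = 29 − 29 = 0
n=89: ⌊(90·249+714)/775⌋ − ⌊(89·249+714)/775⌋ = ⌊23124/775⌋ − ⌊22875/775⌋ = 29 − 29 = 0
n=90: ⌊(91·249+714)/775⌋ − ⌊(90·249+714)/775⌋ = ⌊23373/775⌋ − ⌊23124/775⌋ = 30 − 29 = 1
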